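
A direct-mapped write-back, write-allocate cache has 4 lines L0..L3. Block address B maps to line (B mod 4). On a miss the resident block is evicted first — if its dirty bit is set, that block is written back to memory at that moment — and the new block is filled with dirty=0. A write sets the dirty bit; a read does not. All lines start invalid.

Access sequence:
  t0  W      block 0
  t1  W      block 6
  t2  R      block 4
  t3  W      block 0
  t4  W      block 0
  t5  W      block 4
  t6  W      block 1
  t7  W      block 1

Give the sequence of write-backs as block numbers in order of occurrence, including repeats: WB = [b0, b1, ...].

0: W B0 → L0 miss [D]
1: W B6 → L2 miss [D]
2: R B4 → L0 miss wb→B0 [-]
3: W B0 → L0 miss [D]
4: W B0 → L0 hit [D]
5: W B4 → L0 miss wb→B0 [D]
6: W B1 → L1 miss [D]
7: W B1 → L1 hit [D]

WB = [0, 0]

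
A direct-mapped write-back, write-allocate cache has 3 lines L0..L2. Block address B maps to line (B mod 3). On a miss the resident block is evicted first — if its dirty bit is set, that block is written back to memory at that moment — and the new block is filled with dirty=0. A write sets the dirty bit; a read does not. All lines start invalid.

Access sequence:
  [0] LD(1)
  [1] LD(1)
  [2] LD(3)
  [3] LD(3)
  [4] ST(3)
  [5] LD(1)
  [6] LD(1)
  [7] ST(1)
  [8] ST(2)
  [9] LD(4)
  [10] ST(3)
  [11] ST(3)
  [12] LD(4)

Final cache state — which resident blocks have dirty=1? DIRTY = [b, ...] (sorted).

0: R B1 -> L1 miss  d=-]
1: R B1 -> L1 hit  d=-]
2: R B3 -> L0 miss  d=-]
3: R B3 -> L0 hit  d=-]
4: W B3 -> L0 hit  d=D]
5: R B1 -> L1 hit  d=-]
6: R B1 -> L1 hit  d=-]
7: W B1 -> L1 hit  d=D]
8: W B2 -> L2 miss  d=D]
9: R B4 -> L1 miss wb->B1  d=-]
10: W B3 -> L0 hit  d=D]
11: W B3 -> L0 hit  d=D]
12: R B4 -> L1 hit  d=-]

DIRTY = [2, 3]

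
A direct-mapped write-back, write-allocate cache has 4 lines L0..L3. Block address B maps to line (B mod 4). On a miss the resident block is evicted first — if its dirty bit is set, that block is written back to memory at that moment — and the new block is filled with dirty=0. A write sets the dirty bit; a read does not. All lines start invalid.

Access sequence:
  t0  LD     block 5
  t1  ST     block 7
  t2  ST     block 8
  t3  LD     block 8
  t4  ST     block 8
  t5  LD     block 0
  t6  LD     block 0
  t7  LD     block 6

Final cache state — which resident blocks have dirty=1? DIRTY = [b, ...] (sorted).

0: R B5 -> L1 miss  d=-]
1: W B7 -> L3 miss  d=D]
2: W B8 -> L0 miss  d=D]
3: R B8 -> L0 hit  d=D]
4: W B8 -> L0 hit  d=D]
5: R B0 -> L0 miss wb->B8  d=-]
6: R B0 -> L0 hit  d=-]
7: R B6 -> L2 miss  d=-]

DIRTY = [7]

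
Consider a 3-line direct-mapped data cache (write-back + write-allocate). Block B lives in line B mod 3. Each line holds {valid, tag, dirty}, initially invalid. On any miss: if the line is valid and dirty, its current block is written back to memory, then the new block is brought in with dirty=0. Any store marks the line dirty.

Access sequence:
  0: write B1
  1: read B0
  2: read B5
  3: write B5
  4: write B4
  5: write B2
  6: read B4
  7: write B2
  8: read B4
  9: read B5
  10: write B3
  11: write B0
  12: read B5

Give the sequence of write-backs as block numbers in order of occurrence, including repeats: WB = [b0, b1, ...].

WB = [1, 5, 2, 3]

0: W B1 -> L1 miss  d=D]
1: R B0 -> L0 miss  d=-]
2: R B5 -> L2 miss  d=-]
3: W B5 -> L2 hit  d=D]
4: W B4 -> L1 miss wb->B1  d=D]
5: W B2 -> L2 miss wb->B5  d=D]
6: R B4 -> L1 hit  d=D]
7: W B2 -> L2 hit  d=D]
8: R B4 -> L1 hit  d=D]
9: R B5 -> L2 miss wb->B2  d=-]
10: W B3 -> L0 miss  d=D]
11: W B0 -> L0 miss wb->B3  d=D]
12: R B5 -> L2 hit  d=-]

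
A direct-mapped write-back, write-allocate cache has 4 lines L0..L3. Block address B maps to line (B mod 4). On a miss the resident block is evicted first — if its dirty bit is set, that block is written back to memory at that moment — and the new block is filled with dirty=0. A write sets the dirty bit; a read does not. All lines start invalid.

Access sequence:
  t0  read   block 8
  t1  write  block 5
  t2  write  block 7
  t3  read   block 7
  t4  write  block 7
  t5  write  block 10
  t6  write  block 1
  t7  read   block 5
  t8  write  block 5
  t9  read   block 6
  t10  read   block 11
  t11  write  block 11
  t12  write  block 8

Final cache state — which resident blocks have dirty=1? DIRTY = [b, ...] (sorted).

  0 | R B8 → L0 miss [-]
  1 | W B5 → L1 miss [D]
  2 | W B7 → L3 miss [D]
  3 | R B7 → L3 hit [D]
  4 | W B7 → L3 hit [D]
  5 | W B10 → L2 miss [D]
  6 | W B1 → L1 miss wb→B5 [D]
  7 | R B5 → L1 miss wb→B1 [-]
  8 | W B5 → L1 hit [D]
  9 | R B6 → L2 miss wb→B10 [-]
  10 | R B11 → L3 miss wb→B7 [-]
  11 | W B11 → L3 hit [D]
  12 | W B8 → L0 hit [D]

DIRTY = [5, 8, 11]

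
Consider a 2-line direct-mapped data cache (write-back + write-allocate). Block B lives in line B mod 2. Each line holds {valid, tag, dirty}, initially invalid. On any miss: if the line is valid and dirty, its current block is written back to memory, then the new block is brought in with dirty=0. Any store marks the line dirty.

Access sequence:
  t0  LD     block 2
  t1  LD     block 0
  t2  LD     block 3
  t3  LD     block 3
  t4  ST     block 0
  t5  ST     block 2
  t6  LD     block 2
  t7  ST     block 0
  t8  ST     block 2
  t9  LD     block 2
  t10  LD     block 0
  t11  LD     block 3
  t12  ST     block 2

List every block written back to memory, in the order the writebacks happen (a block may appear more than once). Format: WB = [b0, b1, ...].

WB = [0, 2, 0, 2]

0: R B2 -> L0 miss  d=-]
1: R B0 -> L0 miss  d=-]
2: R B3 -> L1 miss  d=-]
3: R B3 -> L1 hit  d=-]
4: W B0 -> L0 hit  d=D]
5: W B2 -> L0 miss wb->B0  d=D]
6: R B2 -> L0 hit  d=D]
7: W B0 -> L0 miss wb->B2  d=D]
8: W B2 -> L0 miss wb->B0  d=D]
9: R B2 -> L0 hit  d=D]
10: R B0 -> L0 miss wb->B2  d=-]
11: R B3 -> L1 hit  d=-]
12: W B2 -> L0 miss  d=D]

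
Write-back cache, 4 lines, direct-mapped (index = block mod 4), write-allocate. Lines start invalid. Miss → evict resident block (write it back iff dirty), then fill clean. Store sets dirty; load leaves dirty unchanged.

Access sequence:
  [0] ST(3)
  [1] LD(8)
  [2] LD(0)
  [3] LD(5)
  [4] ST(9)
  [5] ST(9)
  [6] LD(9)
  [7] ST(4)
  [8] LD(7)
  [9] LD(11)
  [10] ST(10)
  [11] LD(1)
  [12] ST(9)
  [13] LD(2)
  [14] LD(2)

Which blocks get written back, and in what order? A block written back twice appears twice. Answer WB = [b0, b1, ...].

0: W B3 -> L3 miss  d=D]
1: R B8 -> L0 miss  d=-]
2: R B0 -> L0 miss  d=-]
3: R B5 -> L1 miss  d=-]
4: W B9 -> L1 miss  d=D]
5: W B9 -> L1 hit  d=D]
6: R B9 -> L1 hit  d=D]
7: W B4 -> L0 miss  d=D]
8: R B7 -> L3 miss wb->B3  d=-]
9: R B11 -> L3 miss  d=-]
10: W B10 -> L2 miss  d=D]
11: R B1 -> L1 miss wb->B9  d=-]
12: W B9 -> L1 miss  d=D]
13: R B2 -> L2 miss wb->B10  d=-]
14: R B2 -> L2 hit  d=-]

WB = [3, 9, 10]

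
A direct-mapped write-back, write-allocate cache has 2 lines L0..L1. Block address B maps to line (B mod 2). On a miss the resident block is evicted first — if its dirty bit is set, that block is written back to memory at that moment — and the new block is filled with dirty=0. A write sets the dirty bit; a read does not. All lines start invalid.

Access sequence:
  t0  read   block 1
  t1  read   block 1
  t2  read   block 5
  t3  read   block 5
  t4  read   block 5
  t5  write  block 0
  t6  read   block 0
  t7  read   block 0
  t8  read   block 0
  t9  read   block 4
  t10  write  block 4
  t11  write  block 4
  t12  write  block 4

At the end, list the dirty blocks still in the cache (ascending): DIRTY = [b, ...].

0: R B1 → L1 miss [-]
1: R B1 → L1 hit [-]
2: R B5 → L1 miss [-]
3: R B5 → L1 hit [-]
4: R B5 → L1 hit [-]
5: W B0 → L0 miss [D]
6: R B0 → L0 hit [D]
7: R B0 → L0 hit [D]
8: R B0 → L0 hit [D]
9: R B4 → L0 miss wb→B0 [-]
10: W B4 → L0 hit [D]
11: W B4 → L0 hit [D]
12: W B4 → L0 hit [D]

DIRTY = [4]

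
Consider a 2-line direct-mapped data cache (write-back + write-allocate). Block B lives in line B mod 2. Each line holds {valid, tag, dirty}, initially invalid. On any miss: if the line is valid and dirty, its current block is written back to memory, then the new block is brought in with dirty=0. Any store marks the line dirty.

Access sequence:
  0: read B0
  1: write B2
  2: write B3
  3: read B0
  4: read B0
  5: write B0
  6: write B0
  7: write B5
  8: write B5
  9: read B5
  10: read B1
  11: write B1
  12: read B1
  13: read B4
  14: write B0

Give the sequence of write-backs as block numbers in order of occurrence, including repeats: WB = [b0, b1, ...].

WB = [2, 3, 5, 0]

  0 | R B0 → L0 miss [-]
  1 | W B2 → L0 miss [D]
  2 | W B3 → L1 miss [D]
  3 | R B0 → L0 miss wb→B2 [-]
  4 | R B0 → L0 hit [-]
  5 | W B0 → L0 hit [D]
  6 | W B0 → L0 hit [D]
  7 | W B5 → L1 miss wb→B3 [D]
  8 | W B5 → L1 hit [D]
  9 | R B5 → L1 hit [D]
  10 | R B1 → L1 miss wb→B5 [-]
  11 | W B1 → L1 hit [D]
  12 | R B1 → L1 hit [D]
  13 | R B4 → L0 miss wb→B0 [-]
  14 | W B0 → L0 miss [D]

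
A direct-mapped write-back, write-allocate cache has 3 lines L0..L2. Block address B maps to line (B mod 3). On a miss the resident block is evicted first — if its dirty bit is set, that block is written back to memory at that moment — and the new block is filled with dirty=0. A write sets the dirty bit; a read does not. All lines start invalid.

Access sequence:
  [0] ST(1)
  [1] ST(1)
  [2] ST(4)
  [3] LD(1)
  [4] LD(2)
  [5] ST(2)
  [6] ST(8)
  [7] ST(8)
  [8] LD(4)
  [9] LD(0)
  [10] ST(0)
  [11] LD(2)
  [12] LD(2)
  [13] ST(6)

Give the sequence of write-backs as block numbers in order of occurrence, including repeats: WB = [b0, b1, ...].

0: W B1 → L1 miss [D]
1: W B1 → L1 hit [D]
2: W B4 → L1 miss wb→B1 [D]
3: R B1 → L1 miss wb→B4 [-]
4: R B2 → L2 miss [-]
5: W B2 → L2 hit [D]
6: W B8 → L2 miss wb→B2 [D]
7: W B8 → L2 hit [D]
8: R B4 → L1 miss [-]
9: R B0 → L0 miss [-]
10: W B0 → L0 hit [D]
11: R B2 → L2 miss wb→B8 [-]
12: R B2 → L2 hit [-]
13: W B6 → L0 miss wb→B0 [D]

WB = [1, 4, 2, 8, 0]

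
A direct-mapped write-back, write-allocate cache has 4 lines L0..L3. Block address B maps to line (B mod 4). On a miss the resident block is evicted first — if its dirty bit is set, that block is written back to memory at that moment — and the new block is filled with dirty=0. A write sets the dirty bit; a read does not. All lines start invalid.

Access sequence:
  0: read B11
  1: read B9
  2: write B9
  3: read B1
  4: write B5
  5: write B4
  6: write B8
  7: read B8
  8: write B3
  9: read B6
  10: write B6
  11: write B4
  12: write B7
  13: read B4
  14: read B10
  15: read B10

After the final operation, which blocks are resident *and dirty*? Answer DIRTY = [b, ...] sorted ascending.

0: R B11 -> L3 miss  d=-]
1: R B9 -> L1 miss  d=-]
2: W B9 -> L1 hit  d=D]
3: R B1 -> L1 miss wb->B9  d=-]
4: W B5 -> L1 miss  d=D]
5: W B4 -> L0 miss  d=D]
6: W B8 -> L0 miss wb->B4  d=D]
7: R B8 -> L0 hit  d=D]
8: W B3 -> L3 miss  d=D]
9: R B6 -> L2 miss  d=-]
10: W B6 -> L2 hit  d=D]
11: W B4 -> L0 miss wb->B8  d=D]
12: W B7 -> L3 miss wb->B3  d=D]
13: R B4 -> L0 hit  d=D]
14: R B10 -> L2 miss wb->B6  d=-]
15: R B10 -> L2 hit  d=-]

DIRTY = [4, 5, 7]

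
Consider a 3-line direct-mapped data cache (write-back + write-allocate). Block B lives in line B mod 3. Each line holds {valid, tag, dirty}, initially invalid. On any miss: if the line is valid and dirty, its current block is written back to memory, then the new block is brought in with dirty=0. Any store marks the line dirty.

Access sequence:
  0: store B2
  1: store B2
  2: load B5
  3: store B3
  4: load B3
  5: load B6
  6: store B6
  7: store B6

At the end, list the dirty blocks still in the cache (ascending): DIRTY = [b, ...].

DIRTY = [6]

0: W B2 → L2 miss [D]
1: W B2 → L2 hit [D]
2: R B5 → L2 miss wb→B2 [-]
3: W B3 → L0 miss [D]
4: R B3 → L0 hit [D]
5: R B6 → L0 miss wb→B3 [-]
6: W B6 → L0 hit [D]
7: W B6 → L0 hit [D]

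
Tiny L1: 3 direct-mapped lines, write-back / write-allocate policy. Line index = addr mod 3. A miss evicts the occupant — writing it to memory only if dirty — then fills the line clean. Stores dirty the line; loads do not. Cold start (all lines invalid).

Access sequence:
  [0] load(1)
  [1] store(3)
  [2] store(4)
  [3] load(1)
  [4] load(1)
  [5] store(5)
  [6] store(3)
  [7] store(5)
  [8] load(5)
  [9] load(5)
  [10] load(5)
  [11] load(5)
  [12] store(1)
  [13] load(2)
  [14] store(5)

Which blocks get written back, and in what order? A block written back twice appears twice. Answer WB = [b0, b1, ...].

WB = [4, 5]

0: R B1 -> L1 miss  d=-]
1: W B3 -> L0 miss  d=D]
2: W B4 -> L1 miss  d=D]
3: R B1 -> L1 miss wb->B4  d=-]
4: R B1 -> L1 hit  d=-]
5: W B5 -> L2 miss  d=D]
6: W B3 -> L0 hit  d=D]
7: W B5 -> L2 hit  d=D]
8: R B5 -> L2 hit  d=D]
9: R B5 -> L2 hit  d=D]
10: R B5 -> L2 hit  d=D]
11: R B5 -> L2 hit  d=D]
12: W B1 -> L1 hit  d=D]
13: R B2 -> L2 miss wb->B5  d=-]
14: W B5 -> L2 miss  d=D]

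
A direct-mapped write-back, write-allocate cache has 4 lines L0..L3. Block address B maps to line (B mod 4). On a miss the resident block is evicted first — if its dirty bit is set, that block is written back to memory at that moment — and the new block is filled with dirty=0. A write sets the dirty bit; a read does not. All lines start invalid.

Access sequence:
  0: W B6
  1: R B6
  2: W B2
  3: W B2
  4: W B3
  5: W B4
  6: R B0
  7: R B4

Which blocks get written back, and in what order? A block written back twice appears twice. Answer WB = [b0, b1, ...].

WB = [6, 4]

0: W B6 → L2 miss [D]
1: R B6 → L2 hit [D]
2: W B2 → L2 miss wb→B6 [D]
3: W B2 → L2 hit [D]
4: W B3 → L3 miss [D]
5: W B4 → L0 miss [D]
6: R B0 → L0 miss wb→B4 [-]
7: R B4 → L0 miss [-]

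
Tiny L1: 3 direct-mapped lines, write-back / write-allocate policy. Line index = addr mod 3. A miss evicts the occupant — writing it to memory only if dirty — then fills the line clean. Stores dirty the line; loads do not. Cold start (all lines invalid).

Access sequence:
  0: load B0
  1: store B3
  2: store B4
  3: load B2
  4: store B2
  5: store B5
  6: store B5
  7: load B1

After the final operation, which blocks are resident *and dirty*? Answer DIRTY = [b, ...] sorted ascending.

DIRTY = [3, 5]

0: R B0 -> L0 miss  d=-]
1: W B3 -> L0 miss  d=D]
2: W B4 -> L1 miss  d=D]
3: R B2 -> L2 miss  d=-]
4: W B2 -> L2 hit  d=D]
5: W B5 -> L2 miss wb->B2  d=D]
6: W B5 -> L2 hit  d=D]
7: R B1 -> L1 miss wb->B4  d=-]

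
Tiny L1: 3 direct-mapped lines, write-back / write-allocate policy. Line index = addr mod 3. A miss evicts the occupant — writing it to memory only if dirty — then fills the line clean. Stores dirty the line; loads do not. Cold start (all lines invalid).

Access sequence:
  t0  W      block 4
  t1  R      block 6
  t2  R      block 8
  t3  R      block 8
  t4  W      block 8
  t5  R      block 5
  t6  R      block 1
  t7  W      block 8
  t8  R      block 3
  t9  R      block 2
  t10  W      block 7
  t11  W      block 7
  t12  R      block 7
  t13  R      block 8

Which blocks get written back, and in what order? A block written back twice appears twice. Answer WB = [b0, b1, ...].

WB = [8, 4, 8]

  0 | W B4 → L1 miss [D]
  1 | R B6 → L0 miss [-]
  2 | R B8 → L2 miss [-]
  3 | R B8 → L2 hit [-]
  4 | W B8 → L2 hit [D]
  5 | R B5 → L2 miss wb→B8 [-]
  6 | R B1 → L1 miss wb→B4 [-]
  7 | W B8 → L2 miss [D]
  8 | R B3 → L0 miss [-]
  9 | R B2 → L2 miss wb→B8 [-]
  10 | W B7 → L1 miss [D]
  11 | W B7 → L1 hit [D]
  12 | R B7 → L1 hit [D]
  13 | R B8 → L2 miss [-]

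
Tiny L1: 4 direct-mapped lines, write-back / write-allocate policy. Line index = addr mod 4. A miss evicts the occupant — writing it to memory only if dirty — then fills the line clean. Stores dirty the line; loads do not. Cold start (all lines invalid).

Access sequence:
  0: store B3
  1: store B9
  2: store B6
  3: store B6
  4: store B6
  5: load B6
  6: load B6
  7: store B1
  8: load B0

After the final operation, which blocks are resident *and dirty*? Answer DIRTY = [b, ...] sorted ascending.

  0 | W B3 → L3 miss [D]
  1 | W B9 → L1 miss [D]
  2 | W B6 → L2 miss [D]
  3 | W B6 → L2 hit [D]
  4 | W B6 → L2 hit [D]
  5 | R B6 → L2 hit [D]
  6 | R B6 → L2 hit [D]
  7 | W B1 → L1 miss wb→B9 [D]
  8 | R B0 → L0 miss [-]

DIRTY = [1, 3, 6]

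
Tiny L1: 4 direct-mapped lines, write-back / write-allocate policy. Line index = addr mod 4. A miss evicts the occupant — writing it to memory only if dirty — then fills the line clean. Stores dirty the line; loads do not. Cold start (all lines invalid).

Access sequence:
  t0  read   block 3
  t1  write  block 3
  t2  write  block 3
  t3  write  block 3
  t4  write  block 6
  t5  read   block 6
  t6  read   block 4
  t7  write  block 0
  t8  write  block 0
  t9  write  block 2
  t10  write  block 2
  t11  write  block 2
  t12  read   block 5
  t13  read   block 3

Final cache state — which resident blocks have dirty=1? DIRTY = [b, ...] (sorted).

  0 | R B3 → L3 miss [-]
  1 | W B3 → L3 hit [D]
  2 | W B3 → L3 hit [D]
  3 | W B3 → L3 hit [D]
  4 | W B6 → L2 miss [D]
  5 | R B6 → L2 hit [D]
  6 | R B4 → L0 miss [-]
  7 | W B0 → L0 miss [D]
  8 | W B0 → L0 hit [D]
  9 | W B2 → L2 miss wb→B6 [D]
  10 | W B2 → L2 hit [D]
  11 | W B2 → L2 hit [D]
  12 | R B5 → L1 miss [-]
  13 | R B3 → L3 hit [D]

DIRTY = [0, 2, 3]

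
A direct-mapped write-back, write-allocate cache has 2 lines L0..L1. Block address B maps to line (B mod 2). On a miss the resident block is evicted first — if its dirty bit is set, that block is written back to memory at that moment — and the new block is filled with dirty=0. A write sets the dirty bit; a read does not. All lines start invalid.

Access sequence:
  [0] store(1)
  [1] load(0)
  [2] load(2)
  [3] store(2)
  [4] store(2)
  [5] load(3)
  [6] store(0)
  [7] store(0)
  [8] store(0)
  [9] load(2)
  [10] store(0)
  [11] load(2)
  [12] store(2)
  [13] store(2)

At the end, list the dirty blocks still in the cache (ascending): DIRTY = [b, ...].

DIRTY = [2]

0: W B1 -> L1 miss  d=D]
1: R B0 -> L0 miss  d=-]
2: R B2 -> L0 miss  d=-]
3: W B2 -> L0 hit  d=D]
4: W B2 -> L0 hit  d=D]
5: R B3 -> L1 miss wb->B1  d=-]
6: W B0 -> L0 miss wb->B2  d=D]
7: W B0 -> L0 hit  d=D]
8: W B0 -> L0 hit  d=D]
9: R B2 -> L0 miss wb->B0  d=-]
10: W B0 -> L0 miss  d=D]
11: R B2 -> L0 miss wb->B0  d=-]
12: W B2 -> L0 hit  d=D]
13: W B2 -> L0 hit  d=D]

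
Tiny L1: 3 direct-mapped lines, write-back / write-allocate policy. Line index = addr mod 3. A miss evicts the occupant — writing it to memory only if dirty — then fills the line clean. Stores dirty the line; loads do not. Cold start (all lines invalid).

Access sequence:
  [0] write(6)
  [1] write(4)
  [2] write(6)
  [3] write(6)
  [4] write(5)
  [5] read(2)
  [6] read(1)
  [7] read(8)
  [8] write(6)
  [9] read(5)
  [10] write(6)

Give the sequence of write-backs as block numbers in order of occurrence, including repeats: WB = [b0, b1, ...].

WB = [5, 4]

0: W B6 → L0 miss [D]
1: W B4 → L1 miss [D]
2: W B6 → L0 hit [D]
3: W B6 → L0 hit [D]
4: W B5 → L2 miss [D]
5: R B2 → L2 miss wb→B5 [-]
6: R B1 → L1 miss wb→B4 [-]
7: R B8 → L2 miss [-]
8: W B6 → L0 hit [D]
9: R B5 → L2 miss [-]
10: W B6 → L0 hit [D]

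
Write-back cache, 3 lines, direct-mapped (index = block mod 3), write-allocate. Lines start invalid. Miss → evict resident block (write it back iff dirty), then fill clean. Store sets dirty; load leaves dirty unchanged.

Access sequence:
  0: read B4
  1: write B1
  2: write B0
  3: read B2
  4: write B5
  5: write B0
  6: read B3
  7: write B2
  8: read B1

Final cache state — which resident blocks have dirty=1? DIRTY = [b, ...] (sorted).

  0 | R B4 → L1 miss [-]
  1 | W B1 → L1 miss [D]
  2 | W B0 → L0 miss [D]
  3 | R B2 → L2 miss [-]
  4 | W B5 → L2 miss [D]
  5 | W B0 → L0 hit [D]
  6 | R B3 → L0 miss wb→B0 [-]
  7 | W B2 → L2 miss wb→B5 [D]
  8 | R B1 → L1 hit [D]

DIRTY = [1, 2]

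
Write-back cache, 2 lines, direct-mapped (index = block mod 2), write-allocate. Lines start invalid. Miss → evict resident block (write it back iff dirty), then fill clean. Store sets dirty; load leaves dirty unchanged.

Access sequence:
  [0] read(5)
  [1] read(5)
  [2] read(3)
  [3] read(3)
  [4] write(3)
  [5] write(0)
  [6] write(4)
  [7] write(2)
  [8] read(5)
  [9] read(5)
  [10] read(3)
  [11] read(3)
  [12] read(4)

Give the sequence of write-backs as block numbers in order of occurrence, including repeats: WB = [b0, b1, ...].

WB = [0, 4, 3, 2]

0: R B5 -> L1 miss  d=-]
1: R B5 -> L1 hit  d=-]
2: R B3 -> L1 miss  d=-]
3: R B3 -> L1 hit  d=-]
4: W B3 -> L1 hit  d=D]
5: W B0 -> L0 miss  d=D]
6: W B4 -> L0 miss wb->B0  d=D]
7: W B2 -> L0 miss wb->B4  d=D]
8: R B5 -> L1 miss wb->B3  d=-]
9: R B5 -> L1 hit  d=-]
10: R B3 -> L1 miss  d=-]
11: R B3 -> L1 hit  d=-]
12: R B4 -> L0 miss wb->B2  d=-]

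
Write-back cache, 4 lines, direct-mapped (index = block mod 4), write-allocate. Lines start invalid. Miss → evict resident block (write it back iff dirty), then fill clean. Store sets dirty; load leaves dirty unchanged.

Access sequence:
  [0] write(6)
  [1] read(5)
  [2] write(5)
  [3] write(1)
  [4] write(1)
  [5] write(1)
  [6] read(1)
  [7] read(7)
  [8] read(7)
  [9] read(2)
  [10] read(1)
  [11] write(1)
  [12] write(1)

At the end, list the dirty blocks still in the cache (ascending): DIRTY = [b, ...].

DIRTY = [1]

  0 | W B6 → L2 miss [D]
  1 | R B5 → L1 miss [-]
  2 | W B5 → L1 hit [D]
  3 | W B1 → L1 miss wb→B5 [D]
  4 | W B1 → L1 hit [D]
  5 | W B1 → L1 hit [D]
  6 | R B1 → L1 hit [D]
  7 | R B7 → L3 miss [-]
  8 | R B7 → L3 hit [-]
  9 | R B2 → L2 miss wb→B6 [-]
  10 | R B1 → L1 hit [D]
  11 | W B1 → L1 hit [D]
  12 | W B1 → L1 hit [D]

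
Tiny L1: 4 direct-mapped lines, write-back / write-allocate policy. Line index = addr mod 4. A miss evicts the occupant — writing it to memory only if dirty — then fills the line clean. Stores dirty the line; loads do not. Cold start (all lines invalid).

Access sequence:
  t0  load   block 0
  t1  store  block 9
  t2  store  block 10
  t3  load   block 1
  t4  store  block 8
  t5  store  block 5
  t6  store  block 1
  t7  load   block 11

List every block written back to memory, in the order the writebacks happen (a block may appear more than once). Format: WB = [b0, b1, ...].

  0 | R B0 → L0 miss [-]
  1 | W B9 → L1 miss [D]
  2 | W B10 → L2 miss [D]
  3 | R B1 → L1 miss wb→B9 [-]
  4 | W B8 → L0 miss [D]
  5 | W B5 → L1 miss [D]
  6 | W B1 → L1 miss wb→B5 [D]
  7 | R B11 → L3 miss [-]

WB = [9, 5]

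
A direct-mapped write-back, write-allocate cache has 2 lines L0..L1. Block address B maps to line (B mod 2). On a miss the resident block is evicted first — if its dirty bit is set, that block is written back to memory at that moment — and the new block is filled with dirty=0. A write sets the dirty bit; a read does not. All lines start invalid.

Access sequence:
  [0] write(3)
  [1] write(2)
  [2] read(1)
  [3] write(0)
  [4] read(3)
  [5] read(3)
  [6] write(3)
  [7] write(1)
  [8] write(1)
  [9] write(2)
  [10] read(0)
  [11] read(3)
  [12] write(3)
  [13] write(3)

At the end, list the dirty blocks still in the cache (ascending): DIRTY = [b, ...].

DIRTY = [3]

  0 | W B3 → L1 miss [D]
  1 | W B2 → L0 miss [D]
  2 | R B1 → L1 miss wb→B3 [-]
  3 | W B0 → L0 miss wb→B2 [D]
  4 | R B3 → L1 miss [-]
  5 | R B3 → L1 hit [-]
  6 | W B3 → L1 hit [D]
  7 | W B1 → L1 miss wb→B3 [D]
  8 | W B1 → L1 hit [D]
  9 | W B2 → L0 miss wb→B0 [D]
  10 | R B0 → L0 miss wb→B2 [-]
  11 | R B3 → L1 miss wb→B1 [-]
  12 | W B3 → L1 hit [D]
  13 | W B3 → L1 hit [D]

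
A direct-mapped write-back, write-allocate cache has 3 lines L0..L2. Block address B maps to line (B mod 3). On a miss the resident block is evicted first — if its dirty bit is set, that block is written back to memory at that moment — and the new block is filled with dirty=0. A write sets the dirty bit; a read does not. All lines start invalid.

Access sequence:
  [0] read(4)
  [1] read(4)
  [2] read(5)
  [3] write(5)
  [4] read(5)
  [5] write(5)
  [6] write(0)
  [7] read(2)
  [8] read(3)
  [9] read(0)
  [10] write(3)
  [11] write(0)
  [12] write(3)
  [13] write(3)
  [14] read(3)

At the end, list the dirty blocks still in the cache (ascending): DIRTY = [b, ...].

DIRTY = [3]

0: R B4 -> L1 miss  d=-]
1: R B4 -> L1 hit  d=-]
2: R B5 -> L2 miss  d=-]
3: W B5 -> L2 hit  d=D]
4: R B5 -> L2 hit  d=D]
5: W B5 -> L2 hit  d=D]
6: W B0 -> L0 miss  d=D]
7: R B2 -> L2 miss wb->B5  d=-]
8: R B3 -> L0 miss wb->B0  d=-]
9: R B0 -> L0 miss  d=-]
10: W B3 -> L0 miss  d=D]
11: W B0 -> L0 miss wb->B3  d=D]
12: W B3 -> L0 miss wb->B0  d=D]
13: W B3 -> L0 hit  d=D]
14: R B3 -> L0 hit  d=D]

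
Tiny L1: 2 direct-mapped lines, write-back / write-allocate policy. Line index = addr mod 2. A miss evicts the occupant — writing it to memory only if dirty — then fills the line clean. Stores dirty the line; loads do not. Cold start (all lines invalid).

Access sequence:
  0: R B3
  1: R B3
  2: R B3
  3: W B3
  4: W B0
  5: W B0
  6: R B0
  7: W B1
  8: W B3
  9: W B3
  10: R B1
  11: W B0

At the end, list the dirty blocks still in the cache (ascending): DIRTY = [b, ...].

0: R B3 → L1 miss [-]
1: R B3 → L1 hit [-]
2: R B3 → L1 hit [-]
3: W B3 → L1 hit [D]
4: W B0 → L0 miss [D]
5: W B0 → L0 hit [D]
6: R B0 → L0 hit [D]
7: W B1 → L1 miss wb→B3 [D]
8: W B3 → L1 miss wb→B1 [D]
9: W B3 → L1 hit [D]
10: R B1 → L1 miss wb→B3 [-]
11: W B0 → L0 hit [D]

DIRTY = [0]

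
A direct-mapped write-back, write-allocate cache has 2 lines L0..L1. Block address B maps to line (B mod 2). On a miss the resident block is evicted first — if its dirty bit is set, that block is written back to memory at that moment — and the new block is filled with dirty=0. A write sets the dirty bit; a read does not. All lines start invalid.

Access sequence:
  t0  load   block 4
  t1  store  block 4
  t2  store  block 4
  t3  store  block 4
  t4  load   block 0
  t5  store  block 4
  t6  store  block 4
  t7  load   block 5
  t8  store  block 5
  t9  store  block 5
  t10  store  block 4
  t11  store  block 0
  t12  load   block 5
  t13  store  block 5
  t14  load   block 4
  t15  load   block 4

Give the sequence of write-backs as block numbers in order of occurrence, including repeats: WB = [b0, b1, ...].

  0 | R B4 → L0 miss [-]
  1 | W B4 → L0 hit [D]
  2 | W B4 → L0 hit [D]
  3 | W B4 → L0 hit [D]
  4 | R B0 → L0 miss wb→B4 [-]
  5 | W B4 → L0 miss [D]
  6 | W B4 → L0 hit [D]
  7 | R B5 → L1 miss [-]
  8 | W B5 → L1 hit [D]
  9 | W B5 → L1 hit [D]
  10 | W B4 → L0 hit [D]
  11 | W B0 → L0 miss wb→B4 [D]
  12 | R B5 → L1 hit [D]
  13 | W B5 → L1 hit [D]
  14 | R B4 → L0 miss wb→B0 [-]
  15 | R B4 → L0 hit [-]

WB = [4, 4, 0]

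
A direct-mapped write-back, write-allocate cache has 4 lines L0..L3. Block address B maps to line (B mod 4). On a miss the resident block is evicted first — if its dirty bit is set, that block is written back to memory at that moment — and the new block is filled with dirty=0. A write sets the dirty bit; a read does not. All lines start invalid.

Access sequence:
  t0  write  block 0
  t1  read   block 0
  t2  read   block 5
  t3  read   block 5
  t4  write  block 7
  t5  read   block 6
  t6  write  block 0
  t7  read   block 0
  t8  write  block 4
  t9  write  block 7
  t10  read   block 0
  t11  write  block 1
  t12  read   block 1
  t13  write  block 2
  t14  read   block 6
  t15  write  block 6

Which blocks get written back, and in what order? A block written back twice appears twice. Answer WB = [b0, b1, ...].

0: W B0 → L0 miss [D]
1: R B0 → L0 hit [D]
2: R B5 → L1 miss [-]
3: R B5 → L1 hit [-]
4: W B7 → L3 miss [D]
5: R B6 → L2 miss [-]
6: W B0 → L0 hit [D]
7: R B0 → L0 hit [D]
8: W B4 → L0 miss wb→B0 [D]
9: W B7 → L3 hit [D]
10: R B0 → L0 miss wb→B4 [-]
11: W B1 → L1 miss [D]
12: R B1 → L1 hit [D]
13: W B2 → L2 miss [D]
14: R B6 → L2 miss wb→B2 [-]
15: W B6 → L2 hit [D]

WB = [0, 4, 2]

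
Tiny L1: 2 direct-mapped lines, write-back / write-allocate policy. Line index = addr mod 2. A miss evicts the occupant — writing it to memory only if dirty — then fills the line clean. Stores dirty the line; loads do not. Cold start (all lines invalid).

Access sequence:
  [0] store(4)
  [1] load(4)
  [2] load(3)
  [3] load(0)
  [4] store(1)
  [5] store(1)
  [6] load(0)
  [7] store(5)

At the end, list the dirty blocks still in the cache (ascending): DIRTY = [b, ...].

DIRTY = [5]

  0 | W B4 → L0 miss [D]
  1 | R B4 → L0 hit [D]
  2 | R B3 → L1 miss [-]
  3 | R B0 → L0 miss wb→B4 [-]
  4 | W B1 → L1 miss [D]
  5 | W B1 → L1 hit [D]
  6 | R B0 → L0 hit [-]
  7 | W B5 → L1 miss wb→B1 [D]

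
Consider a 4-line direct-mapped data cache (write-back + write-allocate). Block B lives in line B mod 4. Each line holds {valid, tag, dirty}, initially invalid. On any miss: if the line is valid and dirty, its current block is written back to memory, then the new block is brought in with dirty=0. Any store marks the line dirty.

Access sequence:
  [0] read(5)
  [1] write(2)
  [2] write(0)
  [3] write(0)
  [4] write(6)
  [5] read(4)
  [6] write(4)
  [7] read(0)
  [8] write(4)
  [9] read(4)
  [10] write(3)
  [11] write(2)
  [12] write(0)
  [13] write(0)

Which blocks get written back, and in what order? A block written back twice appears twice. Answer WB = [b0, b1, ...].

  0 | R B5 → L1 miss [-]
  1 | W B2 → L2 miss [D]
  2 | W B0 → L0 miss [D]
  3 | W B0 → L0 hit [D]
  4 | W B6 → L2 miss wb→B2 [D]
  5 | R B4 → L0 miss wb→B0 [-]
  6 | W B4 → L0 hit [D]
  7 | R B0 → L0 miss wb→B4 [-]
  8 | W B4 → L0 miss [D]
  9 | R B4 → L0 hit [D]
  10 | W B3 → L3 miss [D]
  11 | W B2 → L2 miss wb→B6 [D]
  12 | W B0 → L0 miss wb→B4 [D]
  13 | W B0 → L0 hit [D]

WB = [2, 0, 4, 6, 4]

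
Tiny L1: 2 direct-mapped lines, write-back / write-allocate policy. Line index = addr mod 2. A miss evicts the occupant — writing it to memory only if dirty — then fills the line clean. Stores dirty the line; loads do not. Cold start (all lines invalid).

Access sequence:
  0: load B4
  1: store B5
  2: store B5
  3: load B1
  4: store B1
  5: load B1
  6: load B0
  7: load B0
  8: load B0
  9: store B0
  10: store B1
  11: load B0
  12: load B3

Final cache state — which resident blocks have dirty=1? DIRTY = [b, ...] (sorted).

DIRTY = [0]

0: R B4 -> L0 miss  d=-]
1: W B5 -> L1 miss  d=D]
2: W B5 -> L1 hit  d=D]
3: R B1 -> L1 miss wb->B5  d=-]
4: W B1 -> L1 hit  d=D]
5: R B1 -> L1 hit  d=D]
6: R B0 -> L0 miss  d=-]
7: R B0 -> L0 hit  d=-]
8: R B0 -> L0 hit  d=-]
9: W B0 -> L0 hit  d=D]
10: W B1 -> L1 hit  d=D]
11: R B0 -> L0 hit  d=D]
12: R B3 -> L1 miss wb->B1  d=-]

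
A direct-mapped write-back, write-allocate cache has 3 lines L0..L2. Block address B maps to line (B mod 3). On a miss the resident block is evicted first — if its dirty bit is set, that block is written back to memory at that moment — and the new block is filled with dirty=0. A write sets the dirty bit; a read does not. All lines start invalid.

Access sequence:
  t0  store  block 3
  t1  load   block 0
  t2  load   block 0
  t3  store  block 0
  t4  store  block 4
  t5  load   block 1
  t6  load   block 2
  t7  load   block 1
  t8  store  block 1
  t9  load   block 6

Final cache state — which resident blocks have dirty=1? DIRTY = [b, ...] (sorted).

0: W B3 -> L0 miss  d=D]
1: R B0 -> L0 miss wb->B3  d=-]
2: R B0 -> L0 hit  d=-]
3: W B0 -> L0 hit  d=D]
4: W B4 -> L1 miss  d=D]
5: R B1 -> L1 miss wb->B4  d=-]
6: R B2 -> L2 miss  d=-]
7: R B1 -> L1 hit  d=-]
8: W B1 -> L1 hit  d=D]
9: R B6 -> L0 miss wb->B0  d=-]

DIRTY = [1]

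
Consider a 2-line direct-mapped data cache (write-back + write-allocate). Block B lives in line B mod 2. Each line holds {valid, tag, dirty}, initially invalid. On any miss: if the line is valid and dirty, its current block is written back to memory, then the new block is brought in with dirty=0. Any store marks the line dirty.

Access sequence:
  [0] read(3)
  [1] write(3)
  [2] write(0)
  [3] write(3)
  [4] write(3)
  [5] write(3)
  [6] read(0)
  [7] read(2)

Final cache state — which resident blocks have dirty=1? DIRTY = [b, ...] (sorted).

DIRTY = [3]

0: R B3 -> L1 miss  d=-]
1: W B3 -> L1 hit  d=D]
2: W B0 -> L0 miss  d=D]
3: W B3 -> L1 hit  d=D]
4: W B3 -> L1 hit  d=D]
5: W B3 -> L1 hit  d=D]
6: R B0 -> L0 hit  d=D]
7: R B2 -> L0 miss wb->B0  d=-]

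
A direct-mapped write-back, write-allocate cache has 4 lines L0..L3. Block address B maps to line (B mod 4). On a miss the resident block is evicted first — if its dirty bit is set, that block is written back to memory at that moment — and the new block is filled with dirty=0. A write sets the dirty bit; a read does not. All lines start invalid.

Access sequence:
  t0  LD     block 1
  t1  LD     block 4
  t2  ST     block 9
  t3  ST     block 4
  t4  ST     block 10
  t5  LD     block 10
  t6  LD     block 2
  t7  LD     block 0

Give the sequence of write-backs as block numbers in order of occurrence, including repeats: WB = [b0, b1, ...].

WB = [10, 4]

0: R B1 -> L1 miss  d=-]
1: R B4 -> L0 miss  d=-]
2: W B9 -> L1 miss  d=D]
3: W B4 -> L0 hit  d=D]
4: W B10 -> L2 miss  d=D]
5: R B10 -> L2 hit  d=D]
6: R B2 -> L2 miss wb->B10  d=-]
7: R B0 -> L0 miss wb->B4  d=-]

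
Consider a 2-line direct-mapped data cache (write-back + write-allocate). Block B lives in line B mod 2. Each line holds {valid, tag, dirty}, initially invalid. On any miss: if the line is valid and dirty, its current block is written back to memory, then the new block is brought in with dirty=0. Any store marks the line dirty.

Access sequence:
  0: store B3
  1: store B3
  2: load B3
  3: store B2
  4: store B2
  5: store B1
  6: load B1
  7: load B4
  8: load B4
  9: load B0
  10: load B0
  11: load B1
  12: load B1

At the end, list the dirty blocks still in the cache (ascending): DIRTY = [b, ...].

0: W B3 → L1 miss [D]
1: W B3 → L1 hit [D]
2: R B3 → L1 hit [D]
3: W B2 → L0 miss [D]
4: W B2 → L0 hit [D]
5: W B1 → L1 miss wb→B3 [D]
6: R B1 → L1 hit [D]
7: R B4 → L0 miss wb→B2 [-]
8: R B4 → L0 hit [-]
9: R B0 → L0 miss [-]
10: R B0 → L0 hit [-]
11: R B1 → L1 hit [D]
12: R B1 → L1 hit [D]

DIRTY = [1]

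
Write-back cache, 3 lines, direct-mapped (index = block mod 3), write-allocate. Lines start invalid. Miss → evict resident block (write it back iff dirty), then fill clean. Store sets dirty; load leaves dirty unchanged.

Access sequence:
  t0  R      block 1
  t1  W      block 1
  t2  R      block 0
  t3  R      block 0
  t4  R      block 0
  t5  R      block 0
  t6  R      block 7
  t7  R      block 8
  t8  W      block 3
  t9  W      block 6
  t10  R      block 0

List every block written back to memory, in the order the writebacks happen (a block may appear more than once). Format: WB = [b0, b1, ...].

0: R B1 -> L1 miss  d=-]
1: W B1 -> L1 hit  d=D]
2: R B0 -> L0 miss  d=-]
3: R B0 -> L0 hit  d=-]
4: R B0 -> L0 hit  d=-]
5: R B0 -> L0 hit  d=-]
6: R B7 -> L1 miss wb->B1  d=-]
7: R B8 -> L2 miss  d=-]
8: W B3 -> L0 miss  d=D]
9: W B6 -> L0 miss wb->B3  d=D]
10: R B0 -> L0 miss wb->B6  d=-]

WB = [1, 3, 6]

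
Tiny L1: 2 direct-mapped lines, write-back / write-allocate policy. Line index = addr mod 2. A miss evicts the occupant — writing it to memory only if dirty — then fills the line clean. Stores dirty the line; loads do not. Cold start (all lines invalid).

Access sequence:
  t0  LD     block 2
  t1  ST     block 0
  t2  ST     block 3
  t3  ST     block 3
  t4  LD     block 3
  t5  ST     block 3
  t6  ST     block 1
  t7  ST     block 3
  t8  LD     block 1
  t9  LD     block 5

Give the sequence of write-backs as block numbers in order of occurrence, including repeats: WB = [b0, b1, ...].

WB = [3, 1, 3]

  0 | R B2 → L0 miss [-]
  1 | W B0 → L0 miss [D]
  2 | W B3 → L1 miss [D]
  3 | W B3 → L1 hit [D]
  4 | R B3 → L1 hit [D]
  5 | W B3 → L1 hit [D]
  6 | W B1 → L1 miss wb→B3 [D]
  7 | W B3 → L1 miss wb→B1 [D]
  8 | R B1 → L1 miss wb→B3 [-]
  9 | R B5 → L1 miss [-]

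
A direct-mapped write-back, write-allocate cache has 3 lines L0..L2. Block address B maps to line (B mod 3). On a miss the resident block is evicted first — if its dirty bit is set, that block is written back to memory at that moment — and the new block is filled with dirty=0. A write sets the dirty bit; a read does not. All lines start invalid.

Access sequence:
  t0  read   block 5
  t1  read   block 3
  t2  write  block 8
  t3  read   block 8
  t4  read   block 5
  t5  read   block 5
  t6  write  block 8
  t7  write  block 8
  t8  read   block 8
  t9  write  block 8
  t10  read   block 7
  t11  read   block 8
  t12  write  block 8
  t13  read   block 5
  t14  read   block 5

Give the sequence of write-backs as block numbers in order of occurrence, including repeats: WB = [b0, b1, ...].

0: R B5 -> L2 miss  d=-]
1: R B3 -> L0 miss  d=-]
2: W B8 -> L2 miss  d=D]
3: R B8 -> L2 hit  d=D]
4: R B5 -> L2 miss wb->B8  d=-]
5: R B5 -> L2 hit  d=-]
6: W B8 -> L2 miss  d=D]
7: W B8 -> L2 hit  d=D]
8: R B8 -> L2 hit  d=D]
9: W B8 -> L2 hit  d=D]
10: R B7 -> L1 miss  d=-]
11: R B8 -> L2 hit  d=D]
12: W B8 -> L2 hit  d=D]
13: R B5 -> L2 miss wb->B8  d=-]
14: R B5 -> L2 hit  d=-]

WB = [8, 8]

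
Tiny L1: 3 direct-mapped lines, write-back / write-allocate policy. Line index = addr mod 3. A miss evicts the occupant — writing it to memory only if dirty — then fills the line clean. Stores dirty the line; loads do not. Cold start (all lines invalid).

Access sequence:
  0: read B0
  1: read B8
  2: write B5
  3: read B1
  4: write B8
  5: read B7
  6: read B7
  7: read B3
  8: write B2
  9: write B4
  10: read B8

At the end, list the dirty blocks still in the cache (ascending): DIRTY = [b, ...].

0: R B0 -> L0 miss  d=-]
1: R B8 -> L2 miss  d=-]
2: W B5 -> L2 miss  d=D]
3: R B1 -> L1 miss  d=-]
4: W B8 -> L2 miss wb->B5  d=D]
5: R B7 -> L1 miss  d=-]
6: R B7 -> L1 hit  d=-]
7: R B3 -> L0 miss  d=-]
8: W B2 -> L2 miss wb->B8  d=D]
9: W B4 -> L1 miss  d=D]
10: R B8 -> L2 miss wb->B2  d=-]

DIRTY = [4]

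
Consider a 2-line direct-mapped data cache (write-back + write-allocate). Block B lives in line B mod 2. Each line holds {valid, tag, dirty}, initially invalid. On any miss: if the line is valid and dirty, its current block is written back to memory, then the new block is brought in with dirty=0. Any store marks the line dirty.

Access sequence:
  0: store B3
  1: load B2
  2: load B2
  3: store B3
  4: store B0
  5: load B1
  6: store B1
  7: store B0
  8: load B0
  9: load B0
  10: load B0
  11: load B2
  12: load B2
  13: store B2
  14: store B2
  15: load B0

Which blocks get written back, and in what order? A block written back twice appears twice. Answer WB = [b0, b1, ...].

WB = [3, 0, 2]

0: W B3 → L1 miss [D]
1: R B2 → L0 miss [-]
2: R B2 → L0 hit [-]
3: W B3 → L1 hit [D]
4: W B0 → L0 miss [D]
5: R B1 → L1 miss wb→B3 [-]
6: W B1 → L1 hit [D]
7: W B0 → L0 hit [D]
8: R B0 → L0 hit [D]
9: R B0 → L0 hit [D]
10: R B0 → L0 hit [D]
11: R B2 → L0 miss wb→B0 [-]
12: R B2 → L0 hit [-]
13: W B2 → L0 hit [D]
14: W B2 → L0 hit [D]
15: R B0 → L0 miss wb→B2 [-]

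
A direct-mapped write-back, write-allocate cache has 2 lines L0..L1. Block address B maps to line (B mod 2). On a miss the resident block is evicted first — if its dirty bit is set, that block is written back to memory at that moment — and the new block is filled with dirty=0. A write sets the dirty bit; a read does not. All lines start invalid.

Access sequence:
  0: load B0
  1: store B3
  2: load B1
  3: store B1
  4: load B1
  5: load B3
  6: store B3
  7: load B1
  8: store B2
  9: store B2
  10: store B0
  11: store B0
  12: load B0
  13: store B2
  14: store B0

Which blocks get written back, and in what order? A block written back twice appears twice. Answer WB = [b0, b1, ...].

0: R B0 -> L0 miss  d=-]
1: W B3 -> L1 miss  d=D]
2: R B1 -> L1 miss wb->B3  d=-]
3: W B1 -> L1 hit  d=D]
4: R B1 -> L1 hit  d=D]
5: R B3 -> L1 miss wb->B1  d=-]
6: W B3 -> L1 hit  d=D]
7: R B1 -> L1 miss wb->B3  d=-]
8: W B2 -> L0 miss  d=D]
9: W B2 -> L0 hit  d=D]
10: W B0 -> L0 miss wb->B2  d=D]
11: W B0 -> L0 hit  d=D]
12: R B0 -> L0 hit  d=D]
13: W B2 -> L0 miss wb->B0  d=D]
14: W B0 -> L0 miss wb->B2  d=D]

WB = [3, 1, 3, 2, 0, 2]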